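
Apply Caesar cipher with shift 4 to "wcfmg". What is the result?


Caesar cipher: shift "wcfmg" by 4
  'w' (pos 22) + 4 = pos 0 = 'a'
  'c' (pos 2) + 4 = pos 6 = 'g'
  'f' (pos 5) + 4 = pos 9 = 'j'
  'm' (pos 12) + 4 = pos 16 = 'q'
  'g' (pos 6) + 4 = pos 10 = 'k'
Result: agjqk

agjqk


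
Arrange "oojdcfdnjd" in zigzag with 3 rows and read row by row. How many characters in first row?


Zigzag "oojdcfdnjd" into 3 rows:
Placing characters:
  'o' => row 0
  'o' => row 1
  'j' => row 2
  'd' => row 1
  'c' => row 0
  'f' => row 1
  'd' => row 2
  'n' => row 1
  'j' => row 0
  'd' => row 1
Rows:
  Row 0: "ocj"
  Row 1: "odfnd"
  Row 2: "jd"
First row length: 3

3


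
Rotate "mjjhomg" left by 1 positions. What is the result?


Input: "mjjhomg", rotate left by 1
First 1 characters: "m"
Remaining characters: "jjhomg"
Concatenate remaining + first: "jjhomg" + "m" = "jjhomgm"

jjhomgm


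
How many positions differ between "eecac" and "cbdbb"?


Comparing "eecac" and "cbdbb" position by position:
  Position 0: 'e' vs 'c' => DIFFER
  Position 1: 'e' vs 'b' => DIFFER
  Position 2: 'c' vs 'd' => DIFFER
  Position 3: 'a' vs 'b' => DIFFER
  Position 4: 'c' vs 'b' => DIFFER
Positions that differ: 5

5


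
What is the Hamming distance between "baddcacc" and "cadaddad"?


Comparing "baddcacc" and "cadaddad" position by position:
  Position 0: 'b' vs 'c' => differ
  Position 1: 'a' vs 'a' => same
  Position 2: 'd' vs 'd' => same
  Position 3: 'd' vs 'a' => differ
  Position 4: 'c' vs 'd' => differ
  Position 5: 'a' vs 'd' => differ
  Position 6: 'c' vs 'a' => differ
  Position 7: 'c' vs 'd' => differ
Total differences (Hamming distance): 6

6


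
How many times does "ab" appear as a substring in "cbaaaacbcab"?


Searching for "ab" in "cbaaaacbcab"
Scanning each position:
  Position 0: "cb" => no
  Position 1: "ba" => no
  Position 2: "aa" => no
  Position 3: "aa" => no
  Position 4: "aa" => no
  Position 5: "ac" => no
  Position 6: "cb" => no
  Position 7: "bc" => no
  Position 8: "ca" => no
  Position 9: "ab" => MATCH
Total occurrences: 1

1


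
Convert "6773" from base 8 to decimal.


Input: "6773" in base 8
Positional expansion:
  Digit '6' (value 6) x 8^3 = 3072
  Digit '7' (value 7) x 8^2 = 448
  Digit '7' (value 7) x 8^1 = 56
  Digit '3' (value 3) x 8^0 = 3
Sum = 3579

3579


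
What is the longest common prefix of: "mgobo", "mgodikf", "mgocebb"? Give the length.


Words: mgobo, mgodikf, mgocebb
  Position 0: all 'm' => match
  Position 1: all 'g' => match
  Position 2: all 'o' => match
  Position 3: ('b', 'd', 'c') => mismatch, stop
LCP = "mgo" (length 3)

3


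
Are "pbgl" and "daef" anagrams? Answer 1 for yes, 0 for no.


Strings: "pbgl", "daef"
Sorted first:  bglp
Sorted second: adef
Differ at position 0: 'b' vs 'a' => not anagrams

0


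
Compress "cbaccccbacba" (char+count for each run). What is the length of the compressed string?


Input: cbaccccbacba
Runs:
  'c' x 1 => "c1"
  'b' x 1 => "b1"
  'a' x 1 => "a1"
  'c' x 4 => "c4"
  'b' x 1 => "b1"
  'a' x 1 => "a1"
  'c' x 1 => "c1"
  'b' x 1 => "b1"
  'a' x 1 => "a1"
Compressed: "c1b1a1c4b1a1c1b1a1"
Compressed length: 18

18


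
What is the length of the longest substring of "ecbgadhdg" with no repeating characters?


Input: "ecbgadhdg"
Sliding window (track last position of each char):
  Position 0 ('e'): window [0,0] length 1 -- new best
  Position 1 ('c'): window [0,1] length 2 -- new best
  Position 2 ('b'): window [0,2] length 3 -- new best
  Position 3 ('g'): window [0,3] length 4 -- new best
  Position 4 ('a'): window [0,4] length 5 -- new best
  Position 5 ('d'): window [0,5] length 6 -- new best
  Position 6 ('h'): window [0,6] length 7 -- new best
  Position 7 ('d'): repeat (last at 5), move window start to 6
  Position 7 ('d'): window [6,7] length 2
  Position 8 ('g'): window [6,8] length 3
Longest substring with no repeats: "ecbgadh" with length 7

7


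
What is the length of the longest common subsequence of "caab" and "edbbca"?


LCS of "caab" and "edbbca"
DP table:
           e    d    b    b    c    a
      0    0    0    0    0    0    0
  c   0    0    0    0    0    1    1
  a   0    0    0    0    0    1    2
  a   0    0    0    0    0    1    2
  b   0    0    0    1    1    1    2
LCS length = dp[4][6] = 2

2


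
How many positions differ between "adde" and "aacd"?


Comparing "adde" and "aacd" position by position:
  Position 0: 'a' vs 'a' => same
  Position 1: 'd' vs 'a' => DIFFER
  Position 2: 'd' vs 'c' => DIFFER
  Position 3: 'e' vs 'd' => DIFFER
Positions that differ: 3

3


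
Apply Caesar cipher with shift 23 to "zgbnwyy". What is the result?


Caesar cipher: shift "zgbnwyy" by 23
  'z' (pos 25) + 23 = pos 22 = 'w'
  'g' (pos 6) + 23 = pos 3 = 'd'
  'b' (pos 1) + 23 = pos 24 = 'y'
  'n' (pos 13) + 23 = pos 10 = 'k'
  'w' (pos 22) + 23 = pos 19 = 't'
  'y' (pos 24) + 23 = pos 21 = 'v'
  'y' (pos 24) + 23 = pos 21 = 'v'
Result: wdyktvv

wdyktvv


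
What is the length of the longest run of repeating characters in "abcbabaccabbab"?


Input: "abcbabaccabbab"
Scanning for longest run:
  Position 1 ('b'): new char, reset run to 1
  Position 2 ('c'): new char, reset run to 1
  Position 3 ('b'): new char, reset run to 1
  Position 4 ('a'): new char, reset run to 1
  Position 5 ('b'): new char, reset run to 1
  Position 6 ('a'): new char, reset run to 1
  Position 7 ('c'): new char, reset run to 1
  Position 8 ('c'): continues run of 'c', length=2
  Position 9 ('a'): new char, reset run to 1
  Position 10 ('b'): new char, reset run to 1
  Position 11 ('b'): continues run of 'b', length=2
  Position 12 ('a'): new char, reset run to 1
  Position 13 ('b'): new char, reset run to 1
Longest run: 'c' with length 2

2


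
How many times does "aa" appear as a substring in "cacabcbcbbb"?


Searching for "aa" in "cacabcbcbbb"
Scanning each position:
  Position 0: "ca" => no
  Position 1: "ac" => no
  Position 2: "ca" => no
  Position 3: "ab" => no
  Position 4: "bc" => no
  Position 5: "cb" => no
  Position 6: "bc" => no
  Position 7: "cb" => no
  Position 8: "bb" => no
  Position 9: "bb" => no
Total occurrences: 0

0


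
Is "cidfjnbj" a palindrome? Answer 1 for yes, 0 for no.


Input: cidfjnbj
Reversed: jbnjfdic
  Compare pos 0 ('c') with pos 7 ('j'): MISMATCH
  Compare pos 1 ('i') with pos 6 ('b'): MISMATCH
  Compare pos 2 ('d') with pos 5 ('n'): MISMATCH
  Compare pos 3 ('f') with pos 4 ('j'): MISMATCH
Result: not a palindrome

0


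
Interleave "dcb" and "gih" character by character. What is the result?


Interleaving "dcb" and "gih":
  Position 0: 'd' from first, 'g' from second => "dg"
  Position 1: 'c' from first, 'i' from second => "ci"
  Position 2: 'b' from first, 'h' from second => "bh"
Result: dgcibh

dgcibh


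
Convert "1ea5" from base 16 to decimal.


Input: "1ea5" in base 16
Positional expansion:
  Digit '1' (value 1) x 16^3 = 4096
  Digit 'e' (value 14) x 16^2 = 3584
  Digit 'a' (value 10) x 16^1 = 160
  Digit '5' (value 5) x 16^0 = 5
Sum = 7845

7845


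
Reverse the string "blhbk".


Input: blhbk
Reading characters right to left:
  Position 4: 'k'
  Position 3: 'b'
  Position 2: 'h'
  Position 1: 'l'
  Position 0: 'b'
Reversed: kbhlb

kbhlb


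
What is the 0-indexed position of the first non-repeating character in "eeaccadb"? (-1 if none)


Input: eeaccadb
Character frequencies:
  'a': 2
  'b': 1
  'c': 2
  'd': 1
  'e': 2
Scanning left to right for freq == 1:
  Position 0 ('e'): freq=2, skip
  Position 1 ('e'): freq=2, skip
  Position 2 ('a'): freq=2, skip
  Position 3 ('c'): freq=2, skip
  Position 4 ('c'): freq=2, skip
  Position 5 ('a'): freq=2, skip
  Position 6 ('d'): unique! => answer = 6

6


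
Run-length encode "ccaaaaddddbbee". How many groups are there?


Input: ccaaaaddddbbee
Scanning for consecutive runs:
  Group 1: 'c' x 2 (positions 0-1)
  Group 2: 'a' x 4 (positions 2-5)
  Group 3: 'd' x 4 (positions 6-9)
  Group 4: 'b' x 2 (positions 10-11)
  Group 5: 'e' x 2 (positions 12-13)
Total groups: 5

5


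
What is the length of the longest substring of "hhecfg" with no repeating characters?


Input: "hhecfg"
Sliding window (track last position of each char):
  Position 0 ('h'): window [0,0] length 1 -- new best
  Position 1 ('h'): repeat (last at 0), move window start to 1
  Position 1 ('h'): window [1,1] length 1
  Position 2 ('e'): window [1,2] length 2 -- new best
  Position 3 ('c'): window [1,3] length 3 -- new best
  Position 4 ('f'): window [1,4] length 4 -- new best
  Position 5 ('g'): window [1,5] length 5 -- new best
Longest substring with no repeats: "hecfg" with length 5

5


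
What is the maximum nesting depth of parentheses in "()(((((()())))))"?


Input: "()(((((()())))))"
Tracking depth:
  Position 0 '(': depth becomes 1
  Position 1 ')': depth becomes 0
  Position 2 '(': depth becomes 1
  Position 3 '(': depth becomes 2
  Position 4 '(': depth becomes 3
  Position 5 '(': depth becomes 4
  Position 6 '(': depth becomes 5
  Position 7 '(': depth becomes 6
  Position 8 ')': depth becomes 5
  Position 9 '(': depth becomes 6
  Position 10 ')': depth becomes 5
  Position 11 ')': depth becomes 4
  Position 12 ')': depth becomes 3
  Position 13 ')': depth becomes 2
  Position 14 ')': depth becomes 1
  Position 15 ')': depth becomes 0
Maximum depth reached: 6

6


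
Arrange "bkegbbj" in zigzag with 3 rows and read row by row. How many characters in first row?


Zigzag "bkegbbj" into 3 rows:
Placing characters:
  'b' => row 0
  'k' => row 1
  'e' => row 2
  'g' => row 1
  'b' => row 0
  'b' => row 1
  'j' => row 2
Rows:
  Row 0: "bb"
  Row 1: "kgb"
  Row 2: "ej"
First row length: 2

2


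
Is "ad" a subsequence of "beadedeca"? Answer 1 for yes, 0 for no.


Check if "ad" is a subsequence of "beadedeca"
Greedy scan:
  Position 0 ('b'): no match needed
  Position 1 ('e'): no match needed
  Position 2 ('a'): matches sub[0] = 'a'
  Position 3 ('d'): matches sub[1] = 'd'
  Position 4 ('e'): no match needed
  Position 5 ('d'): no match needed
  Position 6 ('e'): no match needed
  Position 7 ('c'): no match needed
  Position 8 ('a'): no match needed
All 2 characters matched => is a subsequence

1


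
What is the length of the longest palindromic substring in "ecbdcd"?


Input: "ecbdcd"
Checking substrings for palindromes:
  [3:6] "dcd" (len 3) => palindrome
Longest palindromic substring: "dcd" with length 3

3


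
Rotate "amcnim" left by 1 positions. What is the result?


Input: "amcnim", rotate left by 1
First 1 characters: "a"
Remaining characters: "mcnim"
Concatenate remaining + first: "mcnim" + "a" = "mcnima"

mcnima


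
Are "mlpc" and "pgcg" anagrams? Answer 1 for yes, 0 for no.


Strings: "mlpc", "pgcg"
Sorted first:  clmp
Sorted second: cggp
Differ at position 1: 'l' vs 'g' => not anagrams

0


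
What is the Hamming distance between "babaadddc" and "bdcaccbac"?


Comparing "babaadddc" and "bdcaccbac" position by position:
  Position 0: 'b' vs 'b' => same
  Position 1: 'a' vs 'd' => differ
  Position 2: 'b' vs 'c' => differ
  Position 3: 'a' vs 'a' => same
  Position 4: 'a' vs 'c' => differ
  Position 5: 'd' vs 'c' => differ
  Position 6: 'd' vs 'b' => differ
  Position 7: 'd' vs 'a' => differ
  Position 8: 'c' vs 'c' => same
Total differences (Hamming distance): 6

6


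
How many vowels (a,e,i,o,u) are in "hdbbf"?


Input: hdbbf
Checking each character:
  'h' at position 0: consonant
  'd' at position 1: consonant
  'b' at position 2: consonant
  'b' at position 3: consonant
  'f' at position 4: consonant
Total vowels: 0

0


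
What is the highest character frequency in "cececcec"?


Input: cececcec
Character counts:
  'c': 5
  'e': 3
Maximum frequency: 5

5


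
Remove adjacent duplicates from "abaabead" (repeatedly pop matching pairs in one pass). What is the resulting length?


Input: abaabead
Stack-based adjacent duplicate removal:
  Read 'a': push. Stack: a
  Read 'b': push. Stack: ab
  Read 'a': push. Stack: aba
  Read 'a': matches stack top 'a' => pop. Stack: ab
  Read 'b': matches stack top 'b' => pop. Stack: a
  Read 'e': push. Stack: ae
  Read 'a': push. Stack: aea
  Read 'd': push. Stack: aead
Final stack: "aead" (length 4)

4


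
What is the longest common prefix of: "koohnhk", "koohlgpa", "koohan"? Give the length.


Words: koohnhk, koohlgpa, koohan
  Position 0: all 'k' => match
  Position 1: all 'o' => match
  Position 2: all 'o' => match
  Position 3: all 'h' => match
  Position 4: ('n', 'l', 'a') => mismatch, stop
LCP = "kooh" (length 4)

4


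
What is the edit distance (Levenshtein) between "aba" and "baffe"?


Computing edit distance: "aba" -> "baffe"
DP table:
           b    a    f    f    e
      0    1    2    3    4    5
  a   1    1    1    2    3    4
  b   2    1    2    2    3    4
  a   3    2    1    2    3    4
Edit distance = dp[3][5] = 4

4


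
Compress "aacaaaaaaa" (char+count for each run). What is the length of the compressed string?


Input: aacaaaaaaa
Runs:
  'a' x 2 => "a2"
  'c' x 1 => "c1"
  'a' x 7 => "a7"
Compressed: "a2c1a7"
Compressed length: 6

6


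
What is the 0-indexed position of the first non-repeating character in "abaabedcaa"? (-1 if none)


Input: abaabedcaa
Character frequencies:
  'a': 5
  'b': 2
  'c': 1
  'd': 1
  'e': 1
Scanning left to right for freq == 1:
  Position 0 ('a'): freq=5, skip
  Position 1 ('b'): freq=2, skip
  Position 2 ('a'): freq=5, skip
  Position 3 ('a'): freq=5, skip
  Position 4 ('b'): freq=2, skip
  Position 5 ('e'): unique! => answer = 5

5


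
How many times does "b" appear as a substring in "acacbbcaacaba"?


Searching for "b" in "acacbbcaacaba"
Scanning each position:
  Position 0: "a" => no
  Position 1: "c" => no
  Position 2: "a" => no
  Position 3: "c" => no
  Position 4: "b" => MATCH
  Position 5: "b" => MATCH
  Position 6: "c" => no
  Position 7: "a" => no
  Position 8: "a" => no
  Position 9: "c" => no
  Position 10: "a" => no
  Position 11: "b" => MATCH
  Position 12: "a" => no
Total occurrences: 3

3


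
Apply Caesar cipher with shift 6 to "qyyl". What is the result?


Caesar cipher: shift "qyyl" by 6
  'q' (pos 16) + 6 = pos 22 = 'w'
  'y' (pos 24) + 6 = pos 4 = 'e'
  'y' (pos 24) + 6 = pos 4 = 'e'
  'l' (pos 11) + 6 = pos 17 = 'r'
Result: weer

weer


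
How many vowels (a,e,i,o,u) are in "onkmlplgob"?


Input: onkmlplgob
Checking each character:
  'o' at position 0: vowel (running total: 1)
  'n' at position 1: consonant
  'k' at position 2: consonant
  'm' at position 3: consonant
  'l' at position 4: consonant
  'p' at position 5: consonant
  'l' at position 6: consonant
  'g' at position 7: consonant
  'o' at position 8: vowel (running total: 2)
  'b' at position 9: consonant
Total vowels: 2

2


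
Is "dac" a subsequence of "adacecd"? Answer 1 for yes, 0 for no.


Check if "dac" is a subsequence of "adacecd"
Greedy scan:
  Position 0 ('a'): no match needed
  Position 1 ('d'): matches sub[0] = 'd'
  Position 2 ('a'): matches sub[1] = 'a'
  Position 3 ('c'): matches sub[2] = 'c'
  Position 4 ('e'): no match needed
  Position 5 ('c'): no match needed
  Position 6 ('d'): no match needed
All 3 characters matched => is a subsequence

1


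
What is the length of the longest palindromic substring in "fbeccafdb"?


Input: "fbeccafdb"
Checking substrings for palindromes:
  [3:5] "cc" (len 2) => palindrome
Longest palindromic substring: "cc" with length 2

2


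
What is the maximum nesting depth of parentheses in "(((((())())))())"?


Input: "(((((())())))())"
Tracking depth:
  Position 0 '(': depth becomes 1
  Position 1 '(': depth becomes 2
  Position 2 '(': depth becomes 3
  Position 3 '(': depth becomes 4
  Position 4 '(': depth becomes 5
  Position 5 '(': depth becomes 6
  Position 6 ')': depth becomes 5
  Position 7 ')': depth becomes 4
  Position 8 '(': depth becomes 5
  Position 9 ')': depth becomes 4
  Position 10 ')': depth becomes 3
  Position 11 ')': depth becomes 2
  Position 12 ')': depth becomes 1
  Position 13 '(': depth becomes 2
  Position 14 ')': depth becomes 1
  Position 15 ')': depth becomes 0
Maximum depth reached: 6

6


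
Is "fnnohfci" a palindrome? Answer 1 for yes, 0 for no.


Input: fnnohfci
Reversed: icfhonnf
  Compare pos 0 ('f') with pos 7 ('i'): MISMATCH
  Compare pos 1 ('n') with pos 6 ('c'): MISMATCH
  Compare pos 2 ('n') with pos 5 ('f'): MISMATCH
  Compare pos 3 ('o') with pos 4 ('h'): MISMATCH
Result: not a palindrome

0


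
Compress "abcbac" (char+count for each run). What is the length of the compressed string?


Input: abcbac
Runs:
  'a' x 1 => "a1"
  'b' x 1 => "b1"
  'c' x 1 => "c1"
  'b' x 1 => "b1"
  'a' x 1 => "a1"
  'c' x 1 => "c1"
Compressed: "a1b1c1b1a1c1"
Compressed length: 12

12


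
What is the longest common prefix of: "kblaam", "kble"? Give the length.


Words: kblaam, kble
  Position 0: all 'k' => match
  Position 1: all 'b' => match
  Position 2: all 'l' => match
  Position 3: ('a', 'e') => mismatch, stop
LCP = "kbl" (length 3)

3


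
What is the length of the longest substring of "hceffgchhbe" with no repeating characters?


Input: "hceffgchhbe"
Sliding window (track last position of each char):
  Position 0 ('h'): window [0,0] length 1 -- new best
  Position 1 ('c'): window [0,1] length 2 -- new best
  Position 2 ('e'): window [0,2] length 3 -- new best
  Position 3 ('f'): window [0,3] length 4 -- new best
  Position 4 ('f'): repeat (last at 3), move window start to 4
  Position 4 ('f'): window [4,4] length 1
  Position 5 ('g'): window [4,5] length 2
  Position 6 ('c'): window [4,6] length 3
  Position 7 ('h'): window [4,7] length 4
  Position 8 ('h'): repeat (last at 7), move window start to 8
  Position 8 ('h'): window [8,8] length 1
  Position 9 ('b'): window [8,9] length 2
  Position 10 ('e'): window [8,10] length 3
Longest substring with no repeats: "hcef" with length 4

4


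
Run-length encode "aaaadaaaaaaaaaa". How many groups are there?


Input: aaaadaaaaaaaaaa
Scanning for consecutive runs:
  Group 1: 'a' x 4 (positions 0-3)
  Group 2: 'd' x 1 (positions 4-4)
  Group 3: 'a' x 10 (positions 5-14)
Total groups: 3

3


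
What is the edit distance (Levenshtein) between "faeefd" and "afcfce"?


Computing edit distance: "faeefd" -> "afcfce"
DP table:
           a    f    c    f    c    e
      0    1    2    3    4    5    6
  f   1    1    1    2    3    4    5
  a   2    1    2    2    3    4    5
  e   3    2    2    3    3    4    4
  e   4    3    3    3    4    4    4
  f   5    4    3    4    3    4    5
  d   6    5    4    4    4    4    5
Edit distance = dp[6][6] = 5

5


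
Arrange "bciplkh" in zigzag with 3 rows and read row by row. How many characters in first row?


Zigzag "bciplkh" into 3 rows:
Placing characters:
  'b' => row 0
  'c' => row 1
  'i' => row 2
  'p' => row 1
  'l' => row 0
  'k' => row 1
  'h' => row 2
Rows:
  Row 0: "bl"
  Row 1: "cpk"
  Row 2: "ih"
First row length: 2

2


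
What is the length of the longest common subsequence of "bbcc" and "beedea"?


LCS of "bbcc" and "beedea"
DP table:
           b    e    e    d    e    a
      0    0    0    0    0    0    0
  b   0    1    1    1    1    1    1
  b   0    1    1    1    1    1    1
  c   0    1    1    1    1    1    1
  c   0    1    1    1    1    1    1
LCS length = dp[4][6] = 1

1


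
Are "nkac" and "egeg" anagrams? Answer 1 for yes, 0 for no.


Strings: "nkac", "egeg"
Sorted first:  ackn
Sorted second: eegg
Differ at position 0: 'a' vs 'e' => not anagrams

0


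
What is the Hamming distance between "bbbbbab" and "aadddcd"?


Comparing "bbbbbab" and "aadddcd" position by position:
  Position 0: 'b' vs 'a' => differ
  Position 1: 'b' vs 'a' => differ
  Position 2: 'b' vs 'd' => differ
  Position 3: 'b' vs 'd' => differ
  Position 4: 'b' vs 'd' => differ
  Position 5: 'a' vs 'c' => differ
  Position 6: 'b' vs 'd' => differ
Total differences (Hamming distance): 7

7


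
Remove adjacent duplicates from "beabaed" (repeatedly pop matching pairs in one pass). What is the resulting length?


Input: beabaed
Stack-based adjacent duplicate removal:
  Read 'b': push. Stack: b
  Read 'e': push. Stack: be
  Read 'a': push. Stack: bea
  Read 'b': push. Stack: beab
  Read 'a': push. Stack: beaba
  Read 'e': push. Stack: beabae
  Read 'd': push. Stack: beabaed
Final stack: "beabaed" (length 7)

7


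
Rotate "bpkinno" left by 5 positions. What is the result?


Input: "bpkinno", rotate left by 5
First 5 characters: "bpkin"
Remaining characters: "no"
Concatenate remaining + first: "no" + "bpkin" = "nobpkin"

nobpkin


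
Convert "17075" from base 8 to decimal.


Input: "17075" in base 8
Positional expansion:
  Digit '1' (value 1) x 8^4 = 4096
  Digit '7' (value 7) x 8^3 = 3584
  Digit '0' (value 0) x 8^2 = 0
  Digit '7' (value 7) x 8^1 = 56
  Digit '5' (value 5) x 8^0 = 5
Sum = 7741

7741


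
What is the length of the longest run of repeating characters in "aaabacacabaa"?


Input: "aaabacacabaa"
Scanning for longest run:
  Position 1 ('a'): continues run of 'a', length=2
  Position 2 ('a'): continues run of 'a', length=3
  Position 3 ('b'): new char, reset run to 1
  Position 4 ('a'): new char, reset run to 1
  Position 5 ('c'): new char, reset run to 1
  Position 6 ('a'): new char, reset run to 1
  Position 7 ('c'): new char, reset run to 1
  Position 8 ('a'): new char, reset run to 1
  Position 9 ('b'): new char, reset run to 1
  Position 10 ('a'): new char, reset run to 1
  Position 11 ('a'): continues run of 'a', length=2
Longest run: 'a' with length 3

3


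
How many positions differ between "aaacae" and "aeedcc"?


Comparing "aaacae" and "aeedcc" position by position:
  Position 0: 'a' vs 'a' => same
  Position 1: 'a' vs 'e' => DIFFER
  Position 2: 'a' vs 'e' => DIFFER
  Position 3: 'c' vs 'd' => DIFFER
  Position 4: 'a' vs 'c' => DIFFER
  Position 5: 'e' vs 'c' => DIFFER
Positions that differ: 5

5


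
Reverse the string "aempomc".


Input: aempomc
Reading characters right to left:
  Position 6: 'c'
  Position 5: 'm'
  Position 4: 'o'
  Position 3: 'p'
  Position 2: 'm'
  Position 1: 'e'
  Position 0: 'a'
Reversed: cmopmea

cmopmea


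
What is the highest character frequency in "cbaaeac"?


Input: cbaaeac
Character counts:
  'a': 3
  'b': 1
  'c': 2
  'e': 1
Maximum frequency: 3

3


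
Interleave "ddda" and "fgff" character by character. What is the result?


Interleaving "ddda" and "fgff":
  Position 0: 'd' from first, 'f' from second => "df"
  Position 1: 'd' from first, 'g' from second => "dg"
  Position 2: 'd' from first, 'f' from second => "df"
  Position 3: 'a' from first, 'f' from second => "af"
Result: dfdgdfaf

dfdgdfaf


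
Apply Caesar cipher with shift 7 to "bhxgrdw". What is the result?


Caesar cipher: shift "bhxgrdw" by 7
  'b' (pos 1) + 7 = pos 8 = 'i'
  'h' (pos 7) + 7 = pos 14 = 'o'
  'x' (pos 23) + 7 = pos 4 = 'e'
  'g' (pos 6) + 7 = pos 13 = 'n'
  'r' (pos 17) + 7 = pos 24 = 'y'
  'd' (pos 3) + 7 = pos 10 = 'k'
  'w' (pos 22) + 7 = pos 3 = 'd'
Result: ioenykd

ioenykd


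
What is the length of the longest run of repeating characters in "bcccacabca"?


Input: "bcccacabca"
Scanning for longest run:
  Position 1 ('c'): new char, reset run to 1
  Position 2 ('c'): continues run of 'c', length=2
  Position 3 ('c'): continues run of 'c', length=3
  Position 4 ('a'): new char, reset run to 1
  Position 5 ('c'): new char, reset run to 1
  Position 6 ('a'): new char, reset run to 1
  Position 7 ('b'): new char, reset run to 1
  Position 8 ('c'): new char, reset run to 1
  Position 9 ('a'): new char, reset run to 1
Longest run: 'c' with length 3

3


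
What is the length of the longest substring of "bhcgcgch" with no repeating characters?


Input: "bhcgcgch"
Sliding window (track last position of each char):
  Position 0 ('b'): window [0,0] length 1 -- new best
  Position 1 ('h'): window [0,1] length 2 -- new best
  Position 2 ('c'): window [0,2] length 3 -- new best
  Position 3 ('g'): window [0,3] length 4 -- new best
  Position 4 ('c'): repeat (last at 2), move window start to 3
  Position 4 ('c'): window [3,4] length 2
  Position 5 ('g'): repeat (last at 3), move window start to 4
  Position 5 ('g'): window [4,5] length 2
  Position 6 ('c'): repeat (last at 4), move window start to 5
  Position 6 ('c'): window [5,6] length 2
  Position 7 ('h'): window [5,7] length 3
Longest substring with no repeats: "bhcg" with length 4

4


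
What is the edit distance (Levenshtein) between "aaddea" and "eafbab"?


Computing edit distance: "aaddea" -> "eafbab"
DP table:
           e    a    f    b    a    b
      0    1    2    3    4    5    6
  a   1    1    1    2    3    4    5
  a   2    2    1    2    3    3    4
  d   3    3    2    2    3    4    4
  d   4    4    3    3    3    4    5
  e   5    4    4    4    4    4    5
  a   6    5    4    5    5    4    5
Edit distance = dp[6][6] = 5

5


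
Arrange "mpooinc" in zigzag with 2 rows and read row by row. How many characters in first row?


Zigzag "mpooinc" into 2 rows:
Placing characters:
  'm' => row 0
  'p' => row 1
  'o' => row 0
  'o' => row 1
  'i' => row 0
  'n' => row 1
  'c' => row 0
Rows:
  Row 0: "moic"
  Row 1: "pon"
First row length: 4

4


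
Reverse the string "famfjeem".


Input: famfjeem
Reading characters right to left:
  Position 7: 'm'
  Position 6: 'e'
  Position 5: 'e'
  Position 4: 'j'
  Position 3: 'f'
  Position 2: 'm'
  Position 1: 'a'
  Position 0: 'f'
Reversed: meejfmaf

meejfmaf


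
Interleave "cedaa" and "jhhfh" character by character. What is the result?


Interleaving "cedaa" and "jhhfh":
  Position 0: 'c' from first, 'j' from second => "cj"
  Position 1: 'e' from first, 'h' from second => "eh"
  Position 2: 'd' from first, 'h' from second => "dh"
  Position 3: 'a' from first, 'f' from second => "af"
  Position 4: 'a' from first, 'h' from second => "ah"
Result: cjehdhafah

cjehdhafah


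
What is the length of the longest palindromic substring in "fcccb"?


Input: "fcccb"
Checking substrings for palindromes:
  [1:4] "ccc" (len 3) => palindrome
  [1:3] "cc" (len 2) => palindrome
  [2:4] "cc" (len 2) => palindrome
Longest palindromic substring: "ccc" with length 3

3


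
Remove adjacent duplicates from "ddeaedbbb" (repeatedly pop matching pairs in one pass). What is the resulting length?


Input: ddeaedbbb
Stack-based adjacent duplicate removal:
  Read 'd': push. Stack: d
  Read 'd': matches stack top 'd' => pop. Stack: (empty)
  Read 'e': push. Stack: e
  Read 'a': push. Stack: ea
  Read 'e': push. Stack: eae
  Read 'd': push. Stack: eaed
  Read 'b': push. Stack: eaedb
  Read 'b': matches stack top 'b' => pop. Stack: eaed
  Read 'b': push. Stack: eaedb
Final stack: "eaedb" (length 5)

5


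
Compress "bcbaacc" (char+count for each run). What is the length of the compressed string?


Input: bcbaacc
Runs:
  'b' x 1 => "b1"
  'c' x 1 => "c1"
  'b' x 1 => "b1"
  'a' x 2 => "a2"
  'c' x 2 => "c2"
Compressed: "b1c1b1a2c2"
Compressed length: 10

10


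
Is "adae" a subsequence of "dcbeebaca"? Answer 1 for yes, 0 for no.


Check if "adae" is a subsequence of "dcbeebaca"
Greedy scan:
  Position 0 ('d'): no match needed
  Position 1 ('c'): no match needed
  Position 2 ('b'): no match needed
  Position 3 ('e'): no match needed
  Position 4 ('e'): no match needed
  Position 5 ('b'): no match needed
  Position 6 ('a'): matches sub[0] = 'a'
  Position 7 ('c'): no match needed
  Position 8 ('a'): no match needed
Only matched 1/4 characters => not a subsequence

0


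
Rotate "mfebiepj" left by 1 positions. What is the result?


Input: "mfebiepj", rotate left by 1
First 1 characters: "m"
Remaining characters: "febiepj"
Concatenate remaining + first: "febiepj" + "m" = "febiepjm"

febiepjm


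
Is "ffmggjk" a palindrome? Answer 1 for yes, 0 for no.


Input: ffmggjk
Reversed: kjggmff
  Compare pos 0 ('f') with pos 6 ('k'): MISMATCH
  Compare pos 1 ('f') with pos 5 ('j'): MISMATCH
  Compare pos 2 ('m') with pos 4 ('g'): MISMATCH
Result: not a palindrome

0


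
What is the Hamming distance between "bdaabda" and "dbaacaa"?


Comparing "bdaabda" and "dbaacaa" position by position:
  Position 0: 'b' vs 'd' => differ
  Position 1: 'd' vs 'b' => differ
  Position 2: 'a' vs 'a' => same
  Position 3: 'a' vs 'a' => same
  Position 4: 'b' vs 'c' => differ
  Position 5: 'd' vs 'a' => differ
  Position 6: 'a' vs 'a' => same
Total differences (Hamming distance): 4

4


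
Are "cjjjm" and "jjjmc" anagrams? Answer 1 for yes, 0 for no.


Strings: "cjjjm", "jjjmc"
Sorted first:  cjjjm
Sorted second: cjjjm
Sorted forms match => anagrams

1


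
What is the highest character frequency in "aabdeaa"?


Input: aabdeaa
Character counts:
  'a': 4
  'b': 1
  'd': 1
  'e': 1
Maximum frequency: 4

4


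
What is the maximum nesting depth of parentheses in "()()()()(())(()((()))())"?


Input: "()()()()(())(()((()))())"
Tracking depth:
  Position 0 '(': depth becomes 1
  Position 1 ')': depth becomes 0
  Position 2 '(': depth becomes 1
  Position 3 ')': depth becomes 0
  Position 4 '(': depth becomes 1
  Position 5 ')': depth becomes 0
  Position 6 '(': depth becomes 1
  Position 7 ')': depth becomes 0
  Position 8 '(': depth becomes 1
  Position 9 '(': depth becomes 2
  Position 10 ')': depth becomes 1
  Position 11 ')': depth becomes 0
  Position 12 '(': depth becomes 1
  Position 13 '(': depth becomes 2
  Position 14 ')': depth becomes 1
  Position 15 '(': depth becomes 2
  Position 16 '(': depth becomes 3
  Position 17 '(': depth becomes 4
  Position 18 ')': depth becomes 3
  Position 19 ')': depth becomes 2
  Position 20 ')': depth becomes 1
  Position 21 '(': depth becomes 2
  Position 22 ')': depth becomes 1
  Position 23 ')': depth becomes 0
Maximum depth reached: 4

4


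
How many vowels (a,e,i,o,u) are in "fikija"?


Input: fikija
Checking each character:
  'f' at position 0: consonant
  'i' at position 1: vowel (running total: 1)
  'k' at position 2: consonant
  'i' at position 3: vowel (running total: 2)
  'j' at position 4: consonant
  'a' at position 5: vowel (running total: 3)
Total vowels: 3

3


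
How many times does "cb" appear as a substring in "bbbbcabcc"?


Searching for "cb" in "bbbbcabcc"
Scanning each position:
  Position 0: "bb" => no
  Position 1: "bb" => no
  Position 2: "bb" => no
  Position 3: "bc" => no
  Position 4: "ca" => no
  Position 5: "ab" => no
  Position 6: "bc" => no
  Position 7: "cc" => no
Total occurrences: 0

0


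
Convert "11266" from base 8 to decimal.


Input: "11266" in base 8
Positional expansion:
  Digit '1' (value 1) x 8^4 = 4096
  Digit '1' (value 1) x 8^3 = 512
  Digit '2' (value 2) x 8^2 = 128
  Digit '6' (value 6) x 8^1 = 48
  Digit '6' (value 6) x 8^0 = 6
Sum = 4790

4790


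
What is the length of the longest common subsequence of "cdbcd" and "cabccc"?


LCS of "cdbcd" and "cabccc"
DP table:
           c    a    b    c    c    c
      0    0    0    0    0    0    0
  c   0    1    1    1    1    1    1
  d   0    1    1    1    1    1    1
  b   0    1    1    2    2    2    2
  c   0    1    1    2    3    3    3
  d   0    1    1    2    3    3    3
LCS length = dp[5][6] = 3

3


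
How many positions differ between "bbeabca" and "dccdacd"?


Comparing "bbeabca" and "dccdacd" position by position:
  Position 0: 'b' vs 'd' => DIFFER
  Position 1: 'b' vs 'c' => DIFFER
  Position 2: 'e' vs 'c' => DIFFER
  Position 3: 'a' vs 'd' => DIFFER
  Position 4: 'b' vs 'a' => DIFFER
  Position 5: 'c' vs 'c' => same
  Position 6: 'a' vs 'd' => DIFFER
Positions that differ: 6

6


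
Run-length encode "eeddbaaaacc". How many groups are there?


Input: eeddbaaaacc
Scanning for consecutive runs:
  Group 1: 'e' x 2 (positions 0-1)
  Group 2: 'd' x 2 (positions 2-3)
  Group 3: 'b' x 1 (positions 4-4)
  Group 4: 'a' x 4 (positions 5-8)
  Group 5: 'c' x 2 (positions 9-10)
Total groups: 5

5


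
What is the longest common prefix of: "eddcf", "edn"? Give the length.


Words: eddcf, edn
  Position 0: all 'e' => match
  Position 1: all 'd' => match
  Position 2: ('d', 'n') => mismatch, stop
LCP = "ed" (length 2)

2


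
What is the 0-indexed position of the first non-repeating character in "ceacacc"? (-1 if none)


Input: ceacacc
Character frequencies:
  'a': 2
  'c': 4
  'e': 1
Scanning left to right for freq == 1:
  Position 0 ('c'): freq=4, skip
  Position 1 ('e'): unique! => answer = 1

1


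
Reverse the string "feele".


Input: feele
Reading characters right to left:
  Position 4: 'e'
  Position 3: 'l'
  Position 2: 'e'
  Position 1: 'e'
  Position 0: 'f'
Reversed: eleef

eleef


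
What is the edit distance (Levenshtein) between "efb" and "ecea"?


Computing edit distance: "efb" -> "ecea"
DP table:
           e    c    e    a
      0    1    2    3    4
  e   1    0    1    2    3
  f   2    1    1    2    3
  b   3    2    2    2    3
Edit distance = dp[3][4] = 3

3


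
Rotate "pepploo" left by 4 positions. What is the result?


Input: "pepploo", rotate left by 4
First 4 characters: "pepp"
Remaining characters: "loo"
Concatenate remaining + first: "loo" + "pepp" = "loopepp"

loopepp


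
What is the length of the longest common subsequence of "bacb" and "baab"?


LCS of "bacb" and "baab"
DP table:
           b    a    a    b
      0    0    0    0    0
  b   0    1    1    1    1
  a   0    1    2    2    2
  c   0    1    2    2    2
  b   0    1    2    2    3
LCS length = dp[4][4] = 3

3


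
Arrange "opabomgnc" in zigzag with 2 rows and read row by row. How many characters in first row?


Zigzag "opabomgnc" into 2 rows:
Placing characters:
  'o' => row 0
  'p' => row 1
  'a' => row 0
  'b' => row 1
  'o' => row 0
  'm' => row 1
  'g' => row 0
  'n' => row 1
  'c' => row 0
Rows:
  Row 0: "oaogc"
  Row 1: "pbmn"
First row length: 5

5


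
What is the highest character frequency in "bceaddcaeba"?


Input: bceaddcaeba
Character counts:
  'a': 3
  'b': 2
  'c': 2
  'd': 2
  'e': 2
Maximum frequency: 3

3


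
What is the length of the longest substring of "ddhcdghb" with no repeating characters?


Input: "ddhcdghb"
Sliding window (track last position of each char):
  Position 0 ('d'): window [0,0] length 1 -- new best
  Position 1 ('d'): repeat (last at 0), move window start to 1
  Position 1 ('d'): window [1,1] length 1
  Position 2 ('h'): window [1,2] length 2 -- new best
  Position 3 ('c'): window [1,3] length 3 -- new best
  Position 4 ('d'): repeat (last at 1), move window start to 2
  Position 4 ('d'): window [2,4] length 3
  Position 5 ('g'): window [2,5] length 4 -- new best
  Position 6 ('h'): repeat (last at 2), move window start to 3
  Position 6 ('h'): window [3,6] length 4
  Position 7 ('b'): window [3,7] length 5 -- new best
Longest substring with no repeats: "cdghb" with length 5

5


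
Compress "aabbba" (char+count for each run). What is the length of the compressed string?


Input: aabbba
Runs:
  'a' x 2 => "a2"
  'b' x 3 => "b3"
  'a' x 1 => "a1"
Compressed: "a2b3a1"
Compressed length: 6

6


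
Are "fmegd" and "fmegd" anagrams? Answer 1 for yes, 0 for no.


Strings: "fmegd", "fmegd"
Sorted first:  defgm
Sorted second: defgm
Sorted forms match => anagrams

1


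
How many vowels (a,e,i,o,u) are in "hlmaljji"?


Input: hlmaljji
Checking each character:
  'h' at position 0: consonant
  'l' at position 1: consonant
  'm' at position 2: consonant
  'a' at position 3: vowel (running total: 1)
  'l' at position 4: consonant
  'j' at position 5: consonant
  'j' at position 6: consonant
  'i' at position 7: vowel (running total: 2)
Total vowels: 2

2


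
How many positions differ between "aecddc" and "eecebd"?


Comparing "aecddc" and "eecebd" position by position:
  Position 0: 'a' vs 'e' => DIFFER
  Position 1: 'e' vs 'e' => same
  Position 2: 'c' vs 'c' => same
  Position 3: 'd' vs 'e' => DIFFER
  Position 4: 'd' vs 'b' => DIFFER
  Position 5: 'c' vs 'd' => DIFFER
Positions that differ: 4

4


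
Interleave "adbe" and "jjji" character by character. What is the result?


Interleaving "adbe" and "jjji":
  Position 0: 'a' from first, 'j' from second => "aj"
  Position 1: 'd' from first, 'j' from second => "dj"
  Position 2: 'b' from first, 'j' from second => "bj"
  Position 3: 'e' from first, 'i' from second => "ei"
Result: ajdjbjei

ajdjbjei


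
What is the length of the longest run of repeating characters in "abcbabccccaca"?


Input: "abcbabccccaca"
Scanning for longest run:
  Position 1 ('b'): new char, reset run to 1
  Position 2 ('c'): new char, reset run to 1
  Position 3 ('b'): new char, reset run to 1
  Position 4 ('a'): new char, reset run to 1
  Position 5 ('b'): new char, reset run to 1
  Position 6 ('c'): new char, reset run to 1
  Position 7 ('c'): continues run of 'c', length=2
  Position 8 ('c'): continues run of 'c', length=3
  Position 9 ('c'): continues run of 'c', length=4
  Position 10 ('a'): new char, reset run to 1
  Position 11 ('c'): new char, reset run to 1
  Position 12 ('a'): new char, reset run to 1
Longest run: 'c' with length 4

4


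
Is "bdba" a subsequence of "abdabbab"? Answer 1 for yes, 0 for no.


Check if "bdba" is a subsequence of "abdabbab"
Greedy scan:
  Position 0 ('a'): no match needed
  Position 1 ('b'): matches sub[0] = 'b'
  Position 2 ('d'): matches sub[1] = 'd'
  Position 3 ('a'): no match needed
  Position 4 ('b'): matches sub[2] = 'b'
  Position 5 ('b'): no match needed
  Position 6 ('a'): matches sub[3] = 'a'
  Position 7 ('b'): no match needed
All 4 characters matched => is a subsequence

1


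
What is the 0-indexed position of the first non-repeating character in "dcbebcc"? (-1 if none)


Input: dcbebcc
Character frequencies:
  'b': 2
  'c': 3
  'd': 1
  'e': 1
Scanning left to right for freq == 1:
  Position 0 ('d'): unique! => answer = 0

0


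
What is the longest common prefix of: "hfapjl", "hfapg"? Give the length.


Words: hfapjl, hfapg
  Position 0: all 'h' => match
  Position 1: all 'f' => match
  Position 2: all 'a' => match
  Position 3: all 'p' => match
  Position 4: ('j', 'g') => mismatch, stop
LCP = "hfap" (length 4)

4


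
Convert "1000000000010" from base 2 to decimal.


Input: "1000000000010" in base 2
Positional expansion:
  Digit '1' (value 1) x 2^12 = 4096
  Digit '0' (value 0) x 2^11 = 0
  Digit '0' (value 0) x 2^10 = 0
  Digit '0' (value 0) x 2^9 = 0
  Digit '0' (value 0) x 2^8 = 0
  Digit '0' (value 0) x 2^7 = 0
  Digit '0' (value 0) x 2^6 = 0
  Digit '0' (value 0) x 2^5 = 0
  Digit '0' (value 0) x 2^4 = 0
  Digit '0' (value 0) x 2^3 = 0
  Digit '0' (value 0) x 2^2 = 0
  Digit '1' (value 1) x 2^1 = 2
  Digit '0' (value 0) x 2^0 = 0
Sum = 4098

4098


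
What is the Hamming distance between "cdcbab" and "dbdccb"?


Comparing "cdcbab" and "dbdccb" position by position:
  Position 0: 'c' vs 'd' => differ
  Position 1: 'd' vs 'b' => differ
  Position 2: 'c' vs 'd' => differ
  Position 3: 'b' vs 'c' => differ
  Position 4: 'a' vs 'c' => differ
  Position 5: 'b' vs 'b' => same
Total differences (Hamming distance): 5

5


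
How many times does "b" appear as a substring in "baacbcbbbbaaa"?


Searching for "b" in "baacbcbbbbaaa"
Scanning each position:
  Position 0: "b" => MATCH
  Position 1: "a" => no
  Position 2: "a" => no
  Position 3: "c" => no
  Position 4: "b" => MATCH
  Position 5: "c" => no
  Position 6: "b" => MATCH
  Position 7: "b" => MATCH
  Position 8: "b" => MATCH
  Position 9: "b" => MATCH
  Position 10: "a" => no
  Position 11: "a" => no
  Position 12: "a" => no
Total occurrences: 6

6


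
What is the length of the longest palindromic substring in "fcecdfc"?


Input: "fcecdfc"
Checking substrings for palindromes:
  [1:4] "cec" (len 3) => palindrome
Longest palindromic substring: "cec" with length 3

3


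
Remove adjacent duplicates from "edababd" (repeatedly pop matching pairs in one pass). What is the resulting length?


Input: edababd
Stack-based adjacent duplicate removal:
  Read 'e': push. Stack: e
  Read 'd': push. Stack: ed
  Read 'a': push. Stack: eda
  Read 'b': push. Stack: edab
  Read 'a': push. Stack: edaba
  Read 'b': push. Stack: edabab
  Read 'd': push. Stack: edababd
Final stack: "edababd" (length 7)

7
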